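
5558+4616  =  10174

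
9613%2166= 949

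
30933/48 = 644  +  7/16= 644.44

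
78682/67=78682/67=   1174.36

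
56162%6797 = 1786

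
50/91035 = 10/18207 = 0.00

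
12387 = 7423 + 4964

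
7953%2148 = 1509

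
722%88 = 18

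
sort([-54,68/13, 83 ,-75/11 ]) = [ - 54, - 75/11,68/13, 83] 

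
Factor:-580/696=- 2^( - 1 ) *3^( - 1 )*5^1 = -5/6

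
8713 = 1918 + 6795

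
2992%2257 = 735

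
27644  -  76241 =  - 48597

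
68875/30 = 13775/6=2295.83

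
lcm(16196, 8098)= 16196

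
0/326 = 0 = 0.00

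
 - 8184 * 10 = -81840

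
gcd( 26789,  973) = 7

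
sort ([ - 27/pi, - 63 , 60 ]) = [-63, - 27/pi,  60 ]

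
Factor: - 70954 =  - 2^1 * 13^1*2729^1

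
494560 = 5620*88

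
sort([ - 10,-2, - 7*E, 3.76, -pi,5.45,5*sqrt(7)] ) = [ - 7*E, - 10,  -  pi, - 2 , 3.76, 5.45,5*sqrt( 7 ) ] 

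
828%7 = 2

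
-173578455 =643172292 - 816750747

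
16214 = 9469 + 6745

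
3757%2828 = 929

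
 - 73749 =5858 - 79607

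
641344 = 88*7288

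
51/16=51/16 =3.19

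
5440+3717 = 9157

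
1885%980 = 905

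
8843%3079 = 2685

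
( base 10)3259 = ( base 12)1A77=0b110010111011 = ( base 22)6g3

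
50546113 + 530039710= 580585823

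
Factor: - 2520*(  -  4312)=2^6*3^2*5^1*7^3*11^1 = 10866240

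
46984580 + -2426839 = 44557741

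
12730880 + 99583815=112314695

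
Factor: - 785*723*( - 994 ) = 564149670 = 2^1 * 3^1*5^1*7^1*71^1*157^1*241^1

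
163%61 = 41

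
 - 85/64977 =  -1 + 64892/64977 = -  0.00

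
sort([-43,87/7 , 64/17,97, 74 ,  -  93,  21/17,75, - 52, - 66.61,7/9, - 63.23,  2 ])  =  [ - 93 ,  -  66.61, - 63.23, - 52, - 43,7/9,  21/17,2, 64/17,87/7, 74,75 , 97 ] 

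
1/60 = 1/60 =0.02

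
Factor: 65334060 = 2^2*3^3*5^1*11^1 * 17^1*647^1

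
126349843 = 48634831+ 77715012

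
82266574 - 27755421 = 54511153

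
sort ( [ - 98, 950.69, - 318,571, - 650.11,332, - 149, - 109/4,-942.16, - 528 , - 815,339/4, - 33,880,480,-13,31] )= [ - 942.16, - 815, - 650.11, - 528,-318, - 149,-98, - 33 , - 109/4, - 13, 31,339/4,332 , 480,571,880,950.69]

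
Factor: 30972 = 2^2*3^1* 29^1 * 89^1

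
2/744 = 1/372= 0.00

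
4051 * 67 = 271417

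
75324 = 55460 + 19864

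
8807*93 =819051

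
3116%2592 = 524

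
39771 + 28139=67910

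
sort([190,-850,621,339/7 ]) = [ - 850,339/7 , 190,621] 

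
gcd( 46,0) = 46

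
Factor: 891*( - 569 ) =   -  3^4 * 11^1*569^1= -  506979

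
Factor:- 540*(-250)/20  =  6750 = 2^1*3^3 * 5^3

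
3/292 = 3/292 = 0.01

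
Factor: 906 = 2^1 * 3^1*151^1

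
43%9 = 7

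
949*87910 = 83426590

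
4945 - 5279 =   -  334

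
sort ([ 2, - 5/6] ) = [ - 5/6, 2 ] 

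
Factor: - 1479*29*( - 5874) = 2^1 * 3^2*11^1*17^1*29^2*89^1 = 251941734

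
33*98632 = 3254856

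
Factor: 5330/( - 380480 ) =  -2^( - 5 )*13^1*29^( - 1 )  =  - 13/928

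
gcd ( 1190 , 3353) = 7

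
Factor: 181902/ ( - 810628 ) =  - 12993/57902=   -2^(  -  1 )*3^1*13^ (-1 )*17^( - 1) * 61^1*71^1* 131^ (-1 )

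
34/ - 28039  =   - 34/28039 = - 0.00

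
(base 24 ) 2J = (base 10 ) 67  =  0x43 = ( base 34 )1X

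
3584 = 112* 32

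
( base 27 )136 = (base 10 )816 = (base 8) 1460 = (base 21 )1HI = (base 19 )24i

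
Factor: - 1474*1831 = -2^1 *11^1*67^1*1831^1=-  2698894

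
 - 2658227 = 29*(-91663)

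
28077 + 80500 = 108577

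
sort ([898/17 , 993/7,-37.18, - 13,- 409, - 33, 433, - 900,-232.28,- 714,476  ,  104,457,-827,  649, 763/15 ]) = [-900 ,-827 , - 714, - 409,-232.28, -37.18, - 33, - 13, 763/15,898/17, 104,  993/7, 433,  457,476,649]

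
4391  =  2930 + 1461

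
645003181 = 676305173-31301992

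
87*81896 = 7124952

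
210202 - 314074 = - 103872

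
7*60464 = 423248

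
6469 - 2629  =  3840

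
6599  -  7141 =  - 542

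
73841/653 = 73841/653 = 113.08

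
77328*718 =55521504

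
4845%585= 165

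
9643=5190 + 4453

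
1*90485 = 90485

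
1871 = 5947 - 4076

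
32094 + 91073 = 123167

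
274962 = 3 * 91654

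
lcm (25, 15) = 75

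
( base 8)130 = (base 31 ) 2Q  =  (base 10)88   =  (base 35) 2i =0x58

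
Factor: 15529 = 53^1 * 293^1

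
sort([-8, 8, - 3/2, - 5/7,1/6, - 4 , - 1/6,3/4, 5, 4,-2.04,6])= [ - 8, - 4, - 2.04,-3/2, - 5/7,-1/6,1/6,3/4, 4, 5,6,8 ]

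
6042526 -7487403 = -1444877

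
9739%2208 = 907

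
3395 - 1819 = 1576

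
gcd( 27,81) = 27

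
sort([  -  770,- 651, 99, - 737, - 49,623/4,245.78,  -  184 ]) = [ - 770,-737, - 651,-184, -49 , 99,623/4,245.78 ]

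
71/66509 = 71/66509=0.00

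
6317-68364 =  - 62047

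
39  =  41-2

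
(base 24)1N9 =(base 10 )1137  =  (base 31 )15L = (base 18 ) 393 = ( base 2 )10001110001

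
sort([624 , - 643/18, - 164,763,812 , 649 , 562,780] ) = [ - 164, - 643/18, 562 , 624 , 649, 763, 780 , 812]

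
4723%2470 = 2253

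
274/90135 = 274/90135 = 0.00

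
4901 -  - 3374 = 8275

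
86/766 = 43/383 = 0.11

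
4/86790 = 2/43395  =  0.00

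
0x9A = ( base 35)4e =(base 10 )154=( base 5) 1104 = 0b10011010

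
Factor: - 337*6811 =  - 2295307= - 7^2*139^1* 337^1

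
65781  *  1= 65781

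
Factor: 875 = 5^3*7^1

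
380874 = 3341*114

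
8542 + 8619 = 17161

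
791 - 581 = 210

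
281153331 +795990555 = 1077143886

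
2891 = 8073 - 5182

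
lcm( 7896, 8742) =244776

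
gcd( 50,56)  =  2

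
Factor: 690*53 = 36570 = 2^1*3^1*5^1*23^1*53^1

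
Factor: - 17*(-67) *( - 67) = - 76313=-17^1*67^2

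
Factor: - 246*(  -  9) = 2214 = 2^1* 3^3*41^1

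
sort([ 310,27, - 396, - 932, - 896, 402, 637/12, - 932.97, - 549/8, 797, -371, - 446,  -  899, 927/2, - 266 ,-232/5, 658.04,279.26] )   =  [ - 932.97, - 932, - 899, - 896, - 446,-396, -371 , - 266,  -  549/8,- 232/5,  27,637/12,  279.26, 310,402,927/2 , 658.04,797 ]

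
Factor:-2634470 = - 2^1* 5^1*463^1 * 569^1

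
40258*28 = 1127224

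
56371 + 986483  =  1042854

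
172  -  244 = - 72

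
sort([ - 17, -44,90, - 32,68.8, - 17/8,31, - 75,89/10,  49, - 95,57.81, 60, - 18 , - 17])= [ - 95 , - 75, - 44 , - 32, - 18, - 17, - 17, - 17/8,89/10,31,  49, 57.81, 60, 68.8,90] 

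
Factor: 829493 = 7^1 * 71^1*1669^1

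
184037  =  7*26291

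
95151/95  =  95151/95 = 1001.59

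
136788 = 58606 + 78182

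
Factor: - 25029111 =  - 3^1*8343037^1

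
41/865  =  41/865 = 0.05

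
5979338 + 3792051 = 9771389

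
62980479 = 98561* 639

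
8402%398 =44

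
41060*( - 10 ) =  -410600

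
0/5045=0 = 0.00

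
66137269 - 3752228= 62385041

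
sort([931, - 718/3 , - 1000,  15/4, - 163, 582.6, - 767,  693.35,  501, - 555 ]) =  [ - 1000 ,-767, - 555, - 718/3 ,  -  163,15/4, 501,582.6,  693.35,  931 ]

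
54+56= 110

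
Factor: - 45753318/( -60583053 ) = 15251106/20194351 = 2^1*3^1*13^1 *17^ ( - 1)*181^( - 1 )*6563^( - 1)*195527^1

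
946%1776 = 946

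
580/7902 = 290/3951 = 0.07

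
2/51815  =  2/51815 = 0.00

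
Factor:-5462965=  - 5^1*1092593^1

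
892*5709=5092428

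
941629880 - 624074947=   317554933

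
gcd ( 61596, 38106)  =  522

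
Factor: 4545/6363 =5/7= 5^1 * 7^( -1)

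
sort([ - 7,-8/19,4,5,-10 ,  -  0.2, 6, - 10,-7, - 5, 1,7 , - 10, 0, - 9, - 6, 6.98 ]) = [-10, - 10, - 10, - 9, - 7, -7,-6, - 5, - 8/19,-0.2,0,  1,  4,  5, 6, 6.98,  7]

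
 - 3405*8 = - 27240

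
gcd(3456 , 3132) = 108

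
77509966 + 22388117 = 99898083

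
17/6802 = 17/6802 = 0.00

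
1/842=1/842 = 0.00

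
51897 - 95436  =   - 43539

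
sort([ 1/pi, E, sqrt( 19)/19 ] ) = [sqrt( 19)/19, 1/pi, E ] 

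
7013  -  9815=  - 2802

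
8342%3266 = 1810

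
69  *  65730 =4535370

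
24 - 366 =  - 342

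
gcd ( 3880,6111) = 97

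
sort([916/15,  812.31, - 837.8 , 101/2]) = [ - 837.8, 101/2, 916/15,812.31 ]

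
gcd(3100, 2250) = 50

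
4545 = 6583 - 2038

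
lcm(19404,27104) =1707552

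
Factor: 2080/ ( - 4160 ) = -1/2 = -2^(-1 )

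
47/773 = 47/773 = 0.06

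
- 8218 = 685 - 8903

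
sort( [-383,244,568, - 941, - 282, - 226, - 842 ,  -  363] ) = [ - 941,-842, - 383, - 363,- 282,-226,244,568 ] 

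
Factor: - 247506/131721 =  - 2^1*7^1 *23^( - 2) * 71^1 = - 994/529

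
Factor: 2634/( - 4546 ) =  - 1317/2273 = - 3^1*439^1*2273^(-1)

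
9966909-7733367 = 2233542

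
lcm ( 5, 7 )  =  35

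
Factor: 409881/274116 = 317/212 = 2^(-2 ) * 53^( - 1) * 317^1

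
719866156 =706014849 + 13851307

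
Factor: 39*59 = 2301 = 3^1 * 13^1 * 59^1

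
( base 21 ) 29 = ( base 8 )63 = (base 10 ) 51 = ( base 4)303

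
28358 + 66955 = 95313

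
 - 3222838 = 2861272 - 6084110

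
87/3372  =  29/1124= 0.03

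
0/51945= 0 = 0.00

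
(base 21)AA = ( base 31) 73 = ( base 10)220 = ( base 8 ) 334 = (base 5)1340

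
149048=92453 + 56595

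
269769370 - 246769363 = 23000007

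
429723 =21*20463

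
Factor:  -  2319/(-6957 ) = 3^( -1) =1/3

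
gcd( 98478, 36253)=1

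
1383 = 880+503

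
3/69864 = 1/23288 = 0.00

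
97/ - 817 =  - 1  +  720/817= - 0.12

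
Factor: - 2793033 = - 3^2 * 83^1*  3739^1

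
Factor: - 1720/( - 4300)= 2/5 = 2^1 * 5^( - 1)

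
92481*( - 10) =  - 924810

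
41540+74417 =115957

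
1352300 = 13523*100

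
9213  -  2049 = 7164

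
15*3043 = 45645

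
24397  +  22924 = 47321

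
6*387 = 2322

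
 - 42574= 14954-57528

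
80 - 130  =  -50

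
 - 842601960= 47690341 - 890292301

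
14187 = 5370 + 8817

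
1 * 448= 448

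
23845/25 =953+4/5  =  953.80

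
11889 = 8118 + 3771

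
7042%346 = 122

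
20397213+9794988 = 30192201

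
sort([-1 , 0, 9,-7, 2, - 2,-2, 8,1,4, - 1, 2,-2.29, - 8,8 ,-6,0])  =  [-8 ,-7, - 6, - 2.29,-2, - 2, - 1, - 1, 0,0, 1,2, 2,4,8,8,9]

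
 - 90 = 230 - 320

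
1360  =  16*85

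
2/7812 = 1/3906 = 0.00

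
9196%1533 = 1531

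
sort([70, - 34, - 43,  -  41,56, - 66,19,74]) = [ - 66,  -  43,-41 , - 34, 19 , 56 , 70,74]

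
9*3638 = 32742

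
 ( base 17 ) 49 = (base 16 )4D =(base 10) 77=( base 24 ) 35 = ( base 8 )115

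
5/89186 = 5/89186 = 0.00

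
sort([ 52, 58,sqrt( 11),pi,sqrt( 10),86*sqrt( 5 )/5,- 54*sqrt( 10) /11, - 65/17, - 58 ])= [ - 58, - 54 * sqrt ( 10) /11,  -  65/17, pi, sqrt (10),sqrt( 11),  86*sqrt( 5 )/5, 52,58] 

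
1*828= 828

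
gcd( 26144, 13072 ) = 13072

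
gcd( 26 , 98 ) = 2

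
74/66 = 1 + 4/33=1.12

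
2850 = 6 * 475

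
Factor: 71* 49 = 3479=   7^2*71^1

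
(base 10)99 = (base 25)3o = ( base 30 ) 39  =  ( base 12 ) 83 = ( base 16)63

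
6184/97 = 63 + 73/97= 63.75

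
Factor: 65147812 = 2^2*53^1 * 307301^1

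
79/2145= 79/2145 = 0.04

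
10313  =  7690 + 2623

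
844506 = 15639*54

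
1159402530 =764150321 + 395252209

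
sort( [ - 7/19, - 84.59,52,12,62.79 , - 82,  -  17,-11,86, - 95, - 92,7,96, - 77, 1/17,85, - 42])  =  [ - 95, - 92, - 84.59, - 82, -77, - 42, - 17, - 11,  -  7/19, 1/17,  7 , 12, 52,  62.79,  85,86, 96]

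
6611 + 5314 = 11925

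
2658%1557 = 1101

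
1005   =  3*335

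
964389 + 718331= 1682720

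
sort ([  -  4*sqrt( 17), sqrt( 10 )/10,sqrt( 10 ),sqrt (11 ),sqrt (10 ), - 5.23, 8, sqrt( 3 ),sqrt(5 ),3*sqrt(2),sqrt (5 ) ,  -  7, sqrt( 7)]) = [ - 4*sqrt(17 ), - 7, - 5.23 , sqrt ( 10) /10,sqrt( 3 ), sqrt(5 ),sqrt(5 ), sqrt (7 ), sqrt(10),sqrt( 10 ), sqrt(11),3*sqrt (2 ),8 ]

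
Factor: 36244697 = 17^1 * 41^1 * 149^1*349^1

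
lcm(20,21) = 420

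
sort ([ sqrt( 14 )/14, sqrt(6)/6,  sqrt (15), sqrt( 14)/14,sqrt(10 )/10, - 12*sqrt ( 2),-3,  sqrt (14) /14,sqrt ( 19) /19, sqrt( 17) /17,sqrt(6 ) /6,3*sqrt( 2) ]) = [ - 12*sqrt(2) , - 3,sqrt(19) /19,  sqrt( 17) /17,sqrt ( 14 ) /14, sqrt(14)/14,sqrt ( 14)/14, sqrt (10)/10, sqrt(6) /6, sqrt( 6) /6,sqrt(15),3*sqrt (2)]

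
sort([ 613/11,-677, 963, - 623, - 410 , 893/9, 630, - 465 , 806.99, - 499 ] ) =[-677,-623, - 499, -465, -410, 613/11,  893/9,  630, 806.99,  963 ]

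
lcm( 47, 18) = 846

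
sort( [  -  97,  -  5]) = [ - 97, - 5]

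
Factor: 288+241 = 23^2 = 529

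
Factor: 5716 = 2^2*1429^1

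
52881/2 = 52881/2  =  26440.50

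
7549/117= 64  +  61/117 = 64.52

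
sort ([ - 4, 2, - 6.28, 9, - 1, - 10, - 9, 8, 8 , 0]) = [-10, - 9, - 6.28,- 4 , - 1,0, 2, 8, 8,9 ]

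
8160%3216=1728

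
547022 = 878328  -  331306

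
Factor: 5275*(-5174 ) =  - 27292850 = - 2^1*5^2*13^1*  199^1*211^1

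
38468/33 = 1165 + 23/33=   1165.70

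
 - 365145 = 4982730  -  5347875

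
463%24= 7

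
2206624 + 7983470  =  10190094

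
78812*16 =1260992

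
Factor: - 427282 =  - 2^1*213641^1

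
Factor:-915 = - 3^1*5^1 * 61^1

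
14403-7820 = 6583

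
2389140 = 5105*468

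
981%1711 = 981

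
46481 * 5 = 232405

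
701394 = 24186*29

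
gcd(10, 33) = 1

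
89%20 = 9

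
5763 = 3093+2670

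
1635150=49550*33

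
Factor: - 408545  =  -5^1*101^1*809^1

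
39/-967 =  - 1 + 928/967 = - 0.04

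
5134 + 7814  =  12948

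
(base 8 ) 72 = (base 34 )1o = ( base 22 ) 2E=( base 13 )46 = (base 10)58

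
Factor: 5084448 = 2^5*3^1*52963^1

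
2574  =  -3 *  ( - 858)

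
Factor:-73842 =-2^1*3^1*31^1*397^1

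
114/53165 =114/53165 = 0.00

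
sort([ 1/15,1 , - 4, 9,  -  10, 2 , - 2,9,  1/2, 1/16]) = [ -10, - 4, - 2,1/16, 1/15, 1/2 , 1, 2, 9, 9 ] 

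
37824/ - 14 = - 2702  +  2/7 = -2701.71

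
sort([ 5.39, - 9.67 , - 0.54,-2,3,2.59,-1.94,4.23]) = [ - 9.67, - 2, - 1.94, - 0.54, 2.59,3, 4.23 , 5.39]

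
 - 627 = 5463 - 6090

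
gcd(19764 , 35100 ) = 108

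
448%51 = 40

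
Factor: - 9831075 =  - 3^1*5^2 * 19^1* 6899^1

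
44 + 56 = 100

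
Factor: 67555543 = 11^1  *  359^1 *17107^1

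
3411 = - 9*( - 379)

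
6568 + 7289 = 13857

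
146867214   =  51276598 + 95590616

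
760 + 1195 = 1955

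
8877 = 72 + 8805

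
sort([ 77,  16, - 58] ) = [ - 58,16 , 77]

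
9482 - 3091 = 6391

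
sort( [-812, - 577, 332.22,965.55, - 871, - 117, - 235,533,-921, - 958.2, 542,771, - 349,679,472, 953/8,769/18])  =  [ - 958.2, - 921, - 871, - 812, - 577, - 349, - 235, - 117 , 769/18 , 953/8,  332.22 , 472,533,542,  679 , 771, 965.55 ] 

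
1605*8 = 12840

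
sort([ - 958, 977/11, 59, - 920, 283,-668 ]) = [ - 958, - 920, - 668,59,977/11,283 ] 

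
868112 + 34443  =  902555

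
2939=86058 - 83119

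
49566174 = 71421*694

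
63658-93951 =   -  30293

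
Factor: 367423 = 7^1*52489^1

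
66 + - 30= 36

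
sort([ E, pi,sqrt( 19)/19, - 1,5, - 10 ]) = [ - 10, - 1, sqrt(19 )/19, E,pi,5 ] 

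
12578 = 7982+4596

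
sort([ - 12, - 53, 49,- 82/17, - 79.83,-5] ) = [ - 79.83, - 53,- 12, - 5, - 82/17, 49]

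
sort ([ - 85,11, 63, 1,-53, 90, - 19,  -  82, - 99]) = [- 99, -85, - 82, - 53,-19,  1,11,63, 90 ]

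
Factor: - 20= - 2^2 * 5^1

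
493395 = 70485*7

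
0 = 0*86669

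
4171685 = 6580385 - 2408700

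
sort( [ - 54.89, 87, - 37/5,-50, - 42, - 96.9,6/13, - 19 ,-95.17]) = [ - 96.9,-95.17, - 54.89, - 50, - 42,  -  19, -37/5,6/13,87 ] 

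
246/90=2  +  11/15 = 2.73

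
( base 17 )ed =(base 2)11111011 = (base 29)8J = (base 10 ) 251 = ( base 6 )1055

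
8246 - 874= 7372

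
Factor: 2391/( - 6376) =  - 3/8= -2^ ( - 3 )*3^1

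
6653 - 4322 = 2331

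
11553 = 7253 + 4300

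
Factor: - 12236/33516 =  - 3^(  -  2)*7^ (-1 )*23^1=- 23/63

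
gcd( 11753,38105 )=1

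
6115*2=12230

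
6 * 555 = 3330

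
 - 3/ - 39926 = 3/39926 = 0.00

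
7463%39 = 14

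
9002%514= 264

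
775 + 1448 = 2223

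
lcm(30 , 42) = 210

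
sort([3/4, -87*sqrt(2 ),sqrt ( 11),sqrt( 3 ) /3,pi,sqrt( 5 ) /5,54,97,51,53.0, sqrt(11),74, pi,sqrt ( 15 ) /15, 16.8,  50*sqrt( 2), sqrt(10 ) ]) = [-87*sqrt(2), sqrt(15 ) /15, sqrt( 5 )/5,sqrt(3 ) /3, 3/4,pi,pi,sqrt(10) , sqrt(11 ), sqrt(11 ),16.8,51,53.0,54,50*sqrt( 2 ),74,97] 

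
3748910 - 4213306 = - 464396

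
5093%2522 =49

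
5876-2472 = 3404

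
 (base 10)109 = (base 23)4H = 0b1101101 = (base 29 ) 3m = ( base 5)414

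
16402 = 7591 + 8811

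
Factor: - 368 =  - 2^4*23^1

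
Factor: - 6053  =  - 6053^1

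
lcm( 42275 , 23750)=2113750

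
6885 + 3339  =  10224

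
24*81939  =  1966536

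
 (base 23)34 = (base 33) 27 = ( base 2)1001001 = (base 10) 73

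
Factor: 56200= 2^3*5^2 * 281^1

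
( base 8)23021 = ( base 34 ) 8el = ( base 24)GM1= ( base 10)9745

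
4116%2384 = 1732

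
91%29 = 4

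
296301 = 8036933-7740632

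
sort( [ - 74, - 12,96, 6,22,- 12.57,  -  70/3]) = [ - 74, - 70/3, - 12.57, - 12, 6,22, 96 ] 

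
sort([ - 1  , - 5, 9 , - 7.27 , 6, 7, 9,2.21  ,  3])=[ - 7.27, - 5, - 1, 2.21, 3, 6, 7, 9, 9 ]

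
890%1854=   890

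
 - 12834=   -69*186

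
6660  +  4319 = 10979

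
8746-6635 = 2111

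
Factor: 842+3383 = 4225=5^2* 13^2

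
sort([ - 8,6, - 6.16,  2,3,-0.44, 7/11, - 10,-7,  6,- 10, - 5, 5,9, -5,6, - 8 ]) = [ - 10, - 10, - 8 , - 8, - 7, - 6.16, - 5, - 5 , - 0.44,7/11, 2, 3,  5, 6,6, 6,9]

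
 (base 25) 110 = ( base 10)650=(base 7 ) 1616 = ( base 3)220002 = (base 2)1010001010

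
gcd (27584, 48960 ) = 64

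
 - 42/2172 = - 7/362 =- 0.02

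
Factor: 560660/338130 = 2^1*3^( - 2) * 13^(-1)*97^1 = 194/117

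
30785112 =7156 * 4302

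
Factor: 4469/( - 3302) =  - 2^( - 1 )*13^( - 1 )*41^1*109^1 * 127^( - 1)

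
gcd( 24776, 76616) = 8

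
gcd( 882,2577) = 3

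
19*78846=1498074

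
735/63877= 735/63877 = 0.01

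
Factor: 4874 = 2^1*2437^1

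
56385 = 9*6265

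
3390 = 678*5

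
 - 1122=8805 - 9927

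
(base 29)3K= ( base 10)107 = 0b1101011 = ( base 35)32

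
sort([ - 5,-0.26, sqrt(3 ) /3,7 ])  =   [ -5, - 0.26,sqrt(3) /3, 7]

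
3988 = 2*1994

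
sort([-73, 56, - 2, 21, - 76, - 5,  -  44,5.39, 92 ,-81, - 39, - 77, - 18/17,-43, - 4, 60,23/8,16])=[ - 81 , - 77, - 76, - 73, - 44,-43 , - 39, - 5, - 4,-2, - 18/17,23/8,5.39,16,  21, 56, 60,92]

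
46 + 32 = 78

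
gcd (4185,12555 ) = 4185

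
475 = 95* 5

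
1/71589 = 1/71589 = 0.00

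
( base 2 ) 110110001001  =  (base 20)8D5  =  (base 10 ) 3465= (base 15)1060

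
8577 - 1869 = 6708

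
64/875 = 64/875 = 0.07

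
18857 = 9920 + 8937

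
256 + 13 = 269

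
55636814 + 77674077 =133310891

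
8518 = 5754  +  2764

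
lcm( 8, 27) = 216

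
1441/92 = 15+ 61/92=15.66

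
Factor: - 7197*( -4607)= 33156579 = 3^1*17^1*271^1*2399^1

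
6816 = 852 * 8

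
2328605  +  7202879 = 9531484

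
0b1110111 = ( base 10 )119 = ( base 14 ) 87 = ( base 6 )315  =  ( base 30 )3t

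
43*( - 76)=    - 3268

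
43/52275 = 43/52275 =0.00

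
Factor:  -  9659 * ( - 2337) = 3^1*13^1*19^1  *41^1*743^1 = 22573083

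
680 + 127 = 807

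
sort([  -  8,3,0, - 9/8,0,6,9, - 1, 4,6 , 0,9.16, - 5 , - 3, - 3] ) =[ - 8, - 5,-3 , - 3, - 9/8, - 1, 0,0,0,3 , 4,6,6,9, 9.16] 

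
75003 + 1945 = 76948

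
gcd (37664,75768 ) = 88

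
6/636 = 1/106  =  0.01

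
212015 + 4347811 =4559826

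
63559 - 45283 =18276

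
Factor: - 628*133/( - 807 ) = 2^2*3^ ( - 1) * 7^1*19^1*157^1*269^( -1) = 83524/807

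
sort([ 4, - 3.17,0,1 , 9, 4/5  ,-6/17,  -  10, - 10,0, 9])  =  [ - 10, - 10, - 3.17, - 6/17, 0 , 0,4/5, 1 , 4,9, 9]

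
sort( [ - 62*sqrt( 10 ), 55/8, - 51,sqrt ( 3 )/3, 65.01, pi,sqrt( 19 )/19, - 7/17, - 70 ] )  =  [- 62*sqrt( 10) ,-70, - 51, - 7/17, sqrt( 19)/19, sqrt( 3 )/3, pi, 55/8,65.01]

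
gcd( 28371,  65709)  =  147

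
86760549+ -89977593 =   -  3217044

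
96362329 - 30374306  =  65988023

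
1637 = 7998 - 6361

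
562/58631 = 562/58631=0.01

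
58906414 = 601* 98014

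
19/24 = 19/24 = 0.79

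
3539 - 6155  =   - 2616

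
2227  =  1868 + 359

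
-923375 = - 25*36935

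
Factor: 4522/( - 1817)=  - 2^1 * 7^1*17^1*19^1*23^( - 1)*79^( - 1)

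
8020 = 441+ 7579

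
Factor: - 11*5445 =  - 3^2*5^1*11^3 = - 59895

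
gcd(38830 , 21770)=10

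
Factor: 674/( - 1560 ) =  - 337/780 = -  2^ (  -  2)*3^ ( - 1) * 5^(-1)*13^ ( - 1 )*337^1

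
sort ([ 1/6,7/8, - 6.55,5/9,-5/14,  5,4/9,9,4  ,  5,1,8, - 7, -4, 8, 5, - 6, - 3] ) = [ - 7, - 6.55, - 6, - 4, - 3, - 5/14,1/6,4/9, 5/9 , 7/8,  1,4, 5, 5,5, 8, 8,9]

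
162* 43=6966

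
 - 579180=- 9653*60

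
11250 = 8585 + 2665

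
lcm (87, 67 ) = 5829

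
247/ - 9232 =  - 1+8985/9232= -  0.03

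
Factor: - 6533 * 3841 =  - 23^1  *47^1*139^1*167^1  =  - 25093253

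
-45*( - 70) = 3150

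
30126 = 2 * 15063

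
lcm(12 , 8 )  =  24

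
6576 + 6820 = 13396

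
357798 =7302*49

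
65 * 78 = 5070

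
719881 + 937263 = 1657144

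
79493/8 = 79493/8= 9936.62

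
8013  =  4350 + 3663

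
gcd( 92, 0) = 92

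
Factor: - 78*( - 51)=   3978 = 2^1*3^2*13^1*17^1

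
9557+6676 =16233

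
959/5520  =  959/5520 = 0.17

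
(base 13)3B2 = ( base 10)652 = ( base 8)1214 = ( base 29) me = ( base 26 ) p2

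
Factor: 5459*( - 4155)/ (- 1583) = 22682145/1583 = 3^1*5^1*53^1 * 103^1*277^1*1583^( - 1 ) 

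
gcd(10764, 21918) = 78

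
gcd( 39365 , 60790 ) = 5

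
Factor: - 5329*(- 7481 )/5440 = 39866249/5440  =  2^( - 6 )*5^( -1 )*17^ (  -  1 )*73^2*7481^1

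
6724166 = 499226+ 6224940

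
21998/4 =5499 + 1/2  =  5499.50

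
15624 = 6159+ 9465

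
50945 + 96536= 147481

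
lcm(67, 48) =3216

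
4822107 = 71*67917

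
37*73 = 2701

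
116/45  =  2 + 26/45=2.58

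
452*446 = 201592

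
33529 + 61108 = 94637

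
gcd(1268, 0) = 1268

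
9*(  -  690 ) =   -  6210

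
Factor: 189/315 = 3/5 = 3^1*5^ (  -  1 )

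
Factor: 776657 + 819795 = 2^2*11^1 * 13^1*2791^1 =1596452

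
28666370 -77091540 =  - 48425170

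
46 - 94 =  - 48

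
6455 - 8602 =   -  2147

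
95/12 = 95/12 = 7.92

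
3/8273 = 3/8273 = 0.00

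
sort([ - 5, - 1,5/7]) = [ - 5, -1, 5/7]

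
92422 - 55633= 36789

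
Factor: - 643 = -643^1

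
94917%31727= 31463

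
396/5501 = 396/5501 = 0.07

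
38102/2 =19051 =19051.00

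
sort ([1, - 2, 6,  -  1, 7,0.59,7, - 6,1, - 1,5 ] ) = [ - 6, - 2, - 1, - 1, 0.59, 1,1,5,6,  7 , 7 ] 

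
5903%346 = 21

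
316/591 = 316/591 = 0.53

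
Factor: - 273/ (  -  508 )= 2^( - 2)*3^1*7^1*13^1*127^ ( - 1)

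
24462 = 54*453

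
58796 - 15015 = 43781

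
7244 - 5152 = 2092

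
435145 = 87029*5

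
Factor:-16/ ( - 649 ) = 2^4*11^( - 1 ) * 59^(-1) 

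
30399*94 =2857506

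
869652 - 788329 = 81323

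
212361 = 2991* 71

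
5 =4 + 1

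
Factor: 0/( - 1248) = 0 = 0^1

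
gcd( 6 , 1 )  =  1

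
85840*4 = 343360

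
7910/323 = 24 + 158/323 = 24.49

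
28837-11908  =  16929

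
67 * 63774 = 4272858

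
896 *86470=77477120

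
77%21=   14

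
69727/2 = 69727/2  =  34863.50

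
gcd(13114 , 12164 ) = 2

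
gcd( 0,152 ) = 152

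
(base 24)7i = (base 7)354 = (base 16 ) ba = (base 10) 186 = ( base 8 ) 272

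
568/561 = 568/561 = 1.01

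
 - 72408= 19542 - 91950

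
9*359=3231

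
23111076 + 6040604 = 29151680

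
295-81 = 214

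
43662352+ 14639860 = 58302212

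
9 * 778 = 7002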